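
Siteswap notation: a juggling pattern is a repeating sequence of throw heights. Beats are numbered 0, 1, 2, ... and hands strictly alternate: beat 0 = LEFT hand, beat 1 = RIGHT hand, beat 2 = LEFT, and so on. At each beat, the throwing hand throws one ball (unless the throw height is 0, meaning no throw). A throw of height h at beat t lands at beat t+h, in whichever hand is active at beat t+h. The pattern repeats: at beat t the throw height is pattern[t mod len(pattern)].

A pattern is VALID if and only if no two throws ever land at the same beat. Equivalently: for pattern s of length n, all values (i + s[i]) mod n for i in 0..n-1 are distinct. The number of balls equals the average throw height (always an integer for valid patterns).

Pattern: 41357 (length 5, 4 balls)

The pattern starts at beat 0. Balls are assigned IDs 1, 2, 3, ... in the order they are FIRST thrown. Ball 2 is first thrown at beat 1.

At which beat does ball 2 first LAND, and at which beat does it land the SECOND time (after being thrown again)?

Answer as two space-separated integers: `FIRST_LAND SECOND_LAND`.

Beat 0 (L): throw ball1 h=4 -> lands@4:L; in-air after throw: [b1@4:L]
Beat 1 (R): throw ball2 h=1 -> lands@2:L; in-air after throw: [b2@2:L b1@4:L]
Beat 2 (L): throw ball2 h=3 -> lands@5:R; in-air after throw: [b1@4:L b2@5:R]
Beat 3 (R): throw ball3 h=5 -> lands@8:L; in-air after throw: [b1@4:L b2@5:R b3@8:L]
Beat 4 (L): throw ball1 h=7 -> lands@11:R; in-air after throw: [b2@5:R b3@8:L b1@11:R]
Beat 5 (R): throw ball2 h=4 -> lands@9:R; in-air after throw: [b3@8:L b2@9:R b1@11:R]
Ball 2: thrown@1 h=1 -> first land @2; rethrown@2 h=3 -> second land @5

Answer: 2 5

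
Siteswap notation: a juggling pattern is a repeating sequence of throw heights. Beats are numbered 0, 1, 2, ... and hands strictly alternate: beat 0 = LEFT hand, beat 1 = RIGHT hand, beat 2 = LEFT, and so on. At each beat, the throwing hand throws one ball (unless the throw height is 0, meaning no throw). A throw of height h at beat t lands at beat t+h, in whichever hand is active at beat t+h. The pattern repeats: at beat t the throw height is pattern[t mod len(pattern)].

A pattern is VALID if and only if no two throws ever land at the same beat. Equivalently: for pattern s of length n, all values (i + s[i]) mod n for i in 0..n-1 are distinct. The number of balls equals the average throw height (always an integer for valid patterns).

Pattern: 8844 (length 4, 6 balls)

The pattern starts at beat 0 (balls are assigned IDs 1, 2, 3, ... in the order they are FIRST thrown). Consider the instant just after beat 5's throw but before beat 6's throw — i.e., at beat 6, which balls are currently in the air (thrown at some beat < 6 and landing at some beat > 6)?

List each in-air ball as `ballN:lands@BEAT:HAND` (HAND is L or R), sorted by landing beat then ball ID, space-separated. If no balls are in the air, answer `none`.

Beat 0 (L): throw ball1 h=8 -> lands@8:L; in-air after throw: [b1@8:L]
Beat 1 (R): throw ball2 h=8 -> lands@9:R; in-air after throw: [b1@8:L b2@9:R]
Beat 2 (L): throw ball3 h=4 -> lands@6:L; in-air after throw: [b3@6:L b1@8:L b2@9:R]
Beat 3 (R): throw ball4 h=4 -> lands@7:R; in-air after throw: [b3@6:L b4@7:R b1@8:L b2@9:R]
Beat 4 (L): throw ball5 h=8 -> lands@12:L; in-air after throw: [b3@6:L b4@7:R b1@8:L b2@9:R b5@12:L]
Beat 5 (R): throw ball6 h=8 -> lands@13:R; in-air after throw: [b3@6:L b4@7:R b1@8:L b2@9:R b5@12:L b6@13:R]
Beat 6 (L): throw ball3 h=4 -> lands@10:L; in-air after throw: [b4@7:R b1@8:L b2@9:R b3@10:L b5@12:L b6@13:R]

Answer: ball4:lands@7:R ball1:lands@8:L ball2:lands@9:R ball5:lands@12:L ball6:lands@13:R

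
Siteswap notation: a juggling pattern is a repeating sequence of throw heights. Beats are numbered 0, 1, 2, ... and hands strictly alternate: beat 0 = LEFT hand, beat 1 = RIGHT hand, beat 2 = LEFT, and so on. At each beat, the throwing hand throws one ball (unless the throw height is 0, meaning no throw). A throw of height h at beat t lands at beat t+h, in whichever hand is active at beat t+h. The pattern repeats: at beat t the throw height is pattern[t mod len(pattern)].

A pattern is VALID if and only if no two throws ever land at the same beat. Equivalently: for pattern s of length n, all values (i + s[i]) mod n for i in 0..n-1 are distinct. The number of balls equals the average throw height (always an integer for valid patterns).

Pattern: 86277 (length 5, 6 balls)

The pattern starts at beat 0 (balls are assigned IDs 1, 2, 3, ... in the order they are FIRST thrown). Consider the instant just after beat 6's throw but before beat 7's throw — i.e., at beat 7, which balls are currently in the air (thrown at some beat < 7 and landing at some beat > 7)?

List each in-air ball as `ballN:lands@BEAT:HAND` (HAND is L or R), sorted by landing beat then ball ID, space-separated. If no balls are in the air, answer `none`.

Answer: ball1:lands@8:L ball4:lands@10:L ball3:lands@11:R ball6:lands@12:L ball5:lands@13:R

Derivation:
Beat 0 (L): throw ball1 h=8 -> lands@8:L; in-air after throw: [b1@8:L]
Beat 1 (R): throw ball2 h=6 -> lands@7:R; in-air after throw: [b2@7:R b1@8:L]
Beat 2 (L): throw ball3 h=2 -> lands@4:L; in-air after throw: [b3@4:L b2@7:R b1@8:L]
Beat 3 (R): throw ball4 h=7 -> lands@10:L; in-air after throw: [b3@4:L b2@7:R b1@8:L b4@10:L]
Beat 4 (L): throw ball3 h=7 -> lands@11:R; in-air after throw: [b2@7:R b1@8:L b4@10:L b3@11:R]
Beat 5 (R): throw ball5 h=8 -> lands@13:R; in-air after throw: [b2@7:R b1@8:L b4@10:L b3@11:R b5@13:R]
Beat 6 (L): throw ball6 h=6 -> lands@12:L; in-air after throw: [b2@7:R b1@8:L b4@10:L b3@11:R b6@12:L b5@13:R]
Beat 7 (R): throw ball2 h=2 -> lands@9:R; in-air after throw: [b1@8:L b2@9:R b4@10:L b3@11:R b6@12:L b5@13:R]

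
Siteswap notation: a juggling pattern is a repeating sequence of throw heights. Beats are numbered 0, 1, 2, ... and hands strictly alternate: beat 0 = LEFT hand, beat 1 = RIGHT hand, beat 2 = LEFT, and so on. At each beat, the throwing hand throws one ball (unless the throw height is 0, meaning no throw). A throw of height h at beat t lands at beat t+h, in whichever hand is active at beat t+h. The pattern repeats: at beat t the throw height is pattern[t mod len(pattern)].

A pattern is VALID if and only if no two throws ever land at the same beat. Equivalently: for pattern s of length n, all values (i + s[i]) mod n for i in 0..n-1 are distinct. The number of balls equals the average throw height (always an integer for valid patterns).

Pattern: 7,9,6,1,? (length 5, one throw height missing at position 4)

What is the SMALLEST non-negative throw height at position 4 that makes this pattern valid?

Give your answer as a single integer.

i=0: (0 + 7) mod 5 = 2
i=1: (1 + 9) mod 5 = 0
i=2: (2 + 6) mod 5 = 3
i=3: (3 + 1) mod 5 = 4
i=4: s[i]=? (unknown)
Known residues: [0, 2, 3, 4]; need a permutation of 0..4, so missing residue r = 1
Need (4 + s) mod 5 = 1; smallest s = (1 - 4) mod 5 = 2

Answer: 2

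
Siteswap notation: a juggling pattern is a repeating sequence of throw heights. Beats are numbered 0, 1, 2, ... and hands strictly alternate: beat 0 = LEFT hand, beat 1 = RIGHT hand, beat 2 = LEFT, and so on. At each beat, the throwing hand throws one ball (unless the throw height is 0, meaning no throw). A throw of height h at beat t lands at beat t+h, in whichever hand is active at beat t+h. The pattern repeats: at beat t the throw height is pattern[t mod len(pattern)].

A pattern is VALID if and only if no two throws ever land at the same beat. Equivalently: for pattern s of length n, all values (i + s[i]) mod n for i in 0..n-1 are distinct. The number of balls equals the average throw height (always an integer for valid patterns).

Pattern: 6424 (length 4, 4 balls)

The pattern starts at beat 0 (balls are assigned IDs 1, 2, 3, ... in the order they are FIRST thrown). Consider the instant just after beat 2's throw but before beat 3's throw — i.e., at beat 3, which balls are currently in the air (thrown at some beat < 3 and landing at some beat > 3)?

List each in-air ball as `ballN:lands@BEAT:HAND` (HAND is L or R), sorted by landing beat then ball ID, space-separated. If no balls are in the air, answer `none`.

Beat 0 (L): throw ball1 h=6 -> lands@6:L; in-air after throw: [b1@6:L]
Beat 1 (R): throw ball2 h=4 -> lands@5:R; in-air after throw: [b2@5:R b1@6:L]
Beat 2 (L): throw ball3 h=2 -> lands@4:L; in-air after throw: [b3@4:L b2@5:R b1@6:L]
Beat 3 (R): throw ball4 h=4 -> lands@7:R; in-air after throw: [b3@4:L b2@5:R b1@6:L b4@7:R]

Answer: ball3:lands@4:L ball2:lands@5:R ball1:lands@6:L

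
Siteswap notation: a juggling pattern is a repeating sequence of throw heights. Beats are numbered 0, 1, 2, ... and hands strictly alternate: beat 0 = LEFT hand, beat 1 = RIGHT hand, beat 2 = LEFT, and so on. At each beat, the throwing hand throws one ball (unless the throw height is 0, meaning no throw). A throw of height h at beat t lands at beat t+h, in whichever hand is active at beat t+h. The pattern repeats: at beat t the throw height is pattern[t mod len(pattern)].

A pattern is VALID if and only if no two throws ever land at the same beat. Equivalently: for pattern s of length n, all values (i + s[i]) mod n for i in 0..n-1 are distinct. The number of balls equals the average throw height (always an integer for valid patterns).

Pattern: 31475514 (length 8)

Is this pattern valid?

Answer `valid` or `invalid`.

i=0: (i + s[i]) mod n = (0 + 3) mod 8 = 3
i=1: (i + s[i]) mod n = (1 + 1) mod 8 = 2
i=2: (i + s[i]) mod n = (2 + 4) mod 8 = 6
i=3: (i + s[i]) mod n = (3 + 7) mod 8 = 2
i=4: (i + s[i]) mod n = (4 + 5) mod 8 = 1
i=5: (i + s[i]) mod n = (5 + 5) mod 8 = 2
i=6: (i + s[i]) mod n = (6 + 1) mod 8 = 7
i=7: (i + s[i]) mod n = (7 + 4) mod 8 = 3
Residues: [3, 2, 6, 2, 1, 2, 7, 3], distinct: False

Answer: invalid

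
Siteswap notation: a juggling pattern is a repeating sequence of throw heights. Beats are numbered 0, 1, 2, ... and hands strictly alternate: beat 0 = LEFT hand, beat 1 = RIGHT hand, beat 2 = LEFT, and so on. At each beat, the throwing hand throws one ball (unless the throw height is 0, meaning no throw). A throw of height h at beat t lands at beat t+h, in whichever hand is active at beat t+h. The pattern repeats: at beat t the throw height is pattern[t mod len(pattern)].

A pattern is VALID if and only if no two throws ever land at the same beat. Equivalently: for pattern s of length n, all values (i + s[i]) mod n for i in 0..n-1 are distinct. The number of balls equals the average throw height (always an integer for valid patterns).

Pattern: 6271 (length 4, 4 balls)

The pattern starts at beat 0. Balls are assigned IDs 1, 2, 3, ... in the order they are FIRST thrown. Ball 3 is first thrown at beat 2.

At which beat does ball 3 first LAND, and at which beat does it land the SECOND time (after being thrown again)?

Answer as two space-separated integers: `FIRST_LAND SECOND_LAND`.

Answer: 9 11

Derivation:
Beat 0 (L): throw ball1 h=6 -> lands@6:L; in-air after throw: [b1@6:L]
Beat 1 (R): throw ball2 h=2 -> lands@3:R; in-air after throw: [b2@3:R b1@6:L]
Beat 2 (L): throw ball3 h=7 -> lands@9:R; in-air after throw: [b2@3:R b1@6:L b3@9:R]
Beat 3 (R): throw ball2 h=1 -> lands@4:L; in-air after throw: [b2@4:L b1@6:L b3@9:R]
Beat 4 (L): throw ball2 h=6 -> lands@10:L; in-air after throw: [b1@6:L b3@9:R b2@10:L]
Beat 5 (R): throw ball4 h=2 -> lands@7:R; in-air after throw: [b1@6:L b4@7:R b3@9:R b2@10:L]
Beat 6 (L): throw ball1 h=7 -> lands@13:R; in-air after throw: [b4@7:R b3@9:R b2@10:L b1@13:R]
Beat 7 (R): throw ball4 h=1 -> lands@8:L; in-air after throw: [b4@8:L b3@9:R b2@10:L b1@13:R]
Beat 8 (L): throw ball4 h=6 -> lands@14:L; in-air after throw: [b3@9:R b2@10:L b1@13:R b4@14:L]
Beat 9 (R): throw ball3 h=2 -> lands@11:R; in-air after throw: [b2@10:L b3@11:R b1@13:R b4@14:L]
Beat 10 (L): throw ball2 h=7 -> lands@17:R; in-air after throw: [b3@11:R b1@13:R b4@14:L b2@17:R]
Beat 11 (R): throw ball3 h=1 -> lands@12:L; in-air after throw: [b3@12:L b1@13:R b4@14:L b2@17:R]
Ball 3: thrown@2 h=7 -> first land @9; rethrown@9 h=2 -> second land @11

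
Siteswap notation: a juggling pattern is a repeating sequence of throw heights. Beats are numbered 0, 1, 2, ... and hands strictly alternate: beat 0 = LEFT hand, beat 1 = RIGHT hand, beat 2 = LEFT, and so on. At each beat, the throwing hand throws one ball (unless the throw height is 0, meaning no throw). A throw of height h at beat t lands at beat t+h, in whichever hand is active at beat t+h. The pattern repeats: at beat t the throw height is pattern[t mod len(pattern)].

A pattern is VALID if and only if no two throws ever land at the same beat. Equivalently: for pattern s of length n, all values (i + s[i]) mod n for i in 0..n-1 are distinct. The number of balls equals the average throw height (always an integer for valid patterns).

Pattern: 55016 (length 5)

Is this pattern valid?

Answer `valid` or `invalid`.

i=0: (i + s[i]) mod n = (0 + 5) mod 5 = 0
i=1: (i + s[i]) mod n = (1 + 5) mod 5 = 1
i=2: (i + s[i]) mod n = (2 + 0) mod 5 = 2
i=3: (i + s[i]) mod n = (3 + 1) mod 5 = 4
i=4: (i + s[i]) mod n = (4 + 6) mod 5 = 0
Residues: [0, 1, 2, 4, 0], distinct: False

Answer: invalid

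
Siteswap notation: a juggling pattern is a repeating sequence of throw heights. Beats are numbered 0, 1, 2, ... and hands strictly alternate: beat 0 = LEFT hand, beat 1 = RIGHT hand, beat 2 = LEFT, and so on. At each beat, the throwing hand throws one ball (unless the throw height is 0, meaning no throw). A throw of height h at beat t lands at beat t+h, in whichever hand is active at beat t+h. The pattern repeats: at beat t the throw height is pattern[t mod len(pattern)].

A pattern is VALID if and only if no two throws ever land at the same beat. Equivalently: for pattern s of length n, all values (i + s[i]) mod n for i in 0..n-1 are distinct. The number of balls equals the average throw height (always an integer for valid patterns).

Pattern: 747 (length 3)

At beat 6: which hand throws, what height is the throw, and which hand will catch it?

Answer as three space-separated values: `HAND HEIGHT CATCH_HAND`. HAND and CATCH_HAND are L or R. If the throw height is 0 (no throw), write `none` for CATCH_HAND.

Beat 6: 6 mod 2 = 0, so hand = L
Throw height = pattern[6 mod 3] = pattern[0] = 7
Lands at beat 6+7=13, 13 mod 2 = 1, so catch hand = R

Answer: L 7 R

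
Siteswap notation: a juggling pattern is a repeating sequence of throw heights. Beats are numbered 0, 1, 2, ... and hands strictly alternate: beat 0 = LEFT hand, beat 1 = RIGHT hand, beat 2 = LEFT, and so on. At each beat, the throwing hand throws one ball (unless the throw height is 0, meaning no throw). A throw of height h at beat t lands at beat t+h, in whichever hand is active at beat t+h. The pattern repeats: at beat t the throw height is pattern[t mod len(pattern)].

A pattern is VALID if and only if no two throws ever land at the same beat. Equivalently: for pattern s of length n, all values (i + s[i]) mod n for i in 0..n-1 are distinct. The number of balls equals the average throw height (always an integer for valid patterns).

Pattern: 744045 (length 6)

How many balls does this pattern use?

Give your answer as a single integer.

Pattern = [7, 4, 4, 0, 4, 5], length n = 6
  position 0: throw height = 7, running sum = 7
  position 1: throw height = 4, running sum = 11
  position 2: throw height = 4, running sum = 15
  position 3: throw height = 0, running sum = 15
  position 4: throw height = 4, running sum = 19
  position 5: throw height = 5, running sum = 24
Total sum = 24; balls = sum / n = 24 / 6 = 4

Answer: 4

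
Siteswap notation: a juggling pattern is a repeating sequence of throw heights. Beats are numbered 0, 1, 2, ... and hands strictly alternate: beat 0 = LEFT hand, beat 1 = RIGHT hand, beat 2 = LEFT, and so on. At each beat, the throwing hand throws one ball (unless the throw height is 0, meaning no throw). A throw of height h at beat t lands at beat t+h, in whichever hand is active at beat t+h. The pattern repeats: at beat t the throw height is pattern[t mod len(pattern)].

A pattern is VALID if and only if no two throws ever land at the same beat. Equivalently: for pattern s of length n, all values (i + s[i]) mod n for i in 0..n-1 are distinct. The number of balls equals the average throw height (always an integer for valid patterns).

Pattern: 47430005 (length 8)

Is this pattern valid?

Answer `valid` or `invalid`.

Answer: invalid

Derivation:
i=0: (i + s[i]) mod n = (0 + 4) mod 8 = 4
i=1: (i + s[i]) mod n = (1 + 7) mod 8 = 0
i=2: (i + s[i]) mod n = (2 + 4) mod 8 = 6
i=3: (i + s[i]) mod n = (3 + 3) mod 8 = 6
i=4: (i + s[i]) mod n = (4 + 0) mod 8 = 4
i=5: (i + s[i]) mod n = (5 + 0) mod 8 = 5
i=6: (i + s[i]) mod n = (6 + 0) mod 8 = 6
i=7: (i + s[i]) mod n = (7 + 5) mod 8 = 4
Residues: [4, 0, 6, 6, 4, 5, 6, 4], distinct: False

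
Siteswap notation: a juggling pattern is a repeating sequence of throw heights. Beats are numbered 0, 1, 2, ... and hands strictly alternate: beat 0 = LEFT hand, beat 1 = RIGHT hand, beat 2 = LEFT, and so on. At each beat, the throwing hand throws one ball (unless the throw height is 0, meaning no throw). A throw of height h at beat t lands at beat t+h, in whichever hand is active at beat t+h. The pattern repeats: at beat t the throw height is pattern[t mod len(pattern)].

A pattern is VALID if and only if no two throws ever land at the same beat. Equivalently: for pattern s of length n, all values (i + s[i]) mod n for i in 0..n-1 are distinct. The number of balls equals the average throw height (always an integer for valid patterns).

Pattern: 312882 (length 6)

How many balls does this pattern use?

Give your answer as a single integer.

Answer: 4

Derivation:
Pattern = [3, 1, 2, 8, 8, 2], length n = 6
  position 0: throw height = 3, running sum = 3
  position 1: throw height = 1, running sum = 4
  position 2: throw height = 2, running sum = 6
  position 3: throw height = 8, running sum = 14
  position 4: throw height = 8, running sum = 22
  position 5: throw height = 2, running sum = 24
Total sum = 24; balls = sum / n = 24 / 6 = 4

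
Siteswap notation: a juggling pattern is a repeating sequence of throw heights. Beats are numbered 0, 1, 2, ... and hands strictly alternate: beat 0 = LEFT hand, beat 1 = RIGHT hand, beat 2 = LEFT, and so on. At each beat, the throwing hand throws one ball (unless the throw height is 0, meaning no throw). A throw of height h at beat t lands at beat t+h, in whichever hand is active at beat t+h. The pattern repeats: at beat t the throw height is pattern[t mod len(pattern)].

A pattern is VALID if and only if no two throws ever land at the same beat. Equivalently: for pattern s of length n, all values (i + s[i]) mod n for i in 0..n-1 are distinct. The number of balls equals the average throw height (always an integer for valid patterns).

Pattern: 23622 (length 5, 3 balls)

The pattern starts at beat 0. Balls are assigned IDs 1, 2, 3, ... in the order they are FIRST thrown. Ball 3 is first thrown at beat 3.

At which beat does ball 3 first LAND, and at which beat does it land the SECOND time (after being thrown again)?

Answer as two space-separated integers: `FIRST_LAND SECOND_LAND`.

Answer: 5 7

Derivation:
Beat 0 (L): throw ball1 h=2 -> lands@2:L; in-air after throw: [b1@2:L]
Beat 1 (R): throw ball2 h=3 -> lands@4:L; in-air after throw: [b1@2:L b2@4:L]
Beat 2 (L): throw ball1 h=6 -> lands@8:L; in-air after throw: [b2@4:L b1@8:L]
Beat 3 (R): throw ball3 h=2 -> lands@5:R; in-air after throw: [b2@4:L b3@5:R b1@8:L]
Beat 4 (L): throw ball2 h=2 -> lands@6:L; in-air after throw: [b3@5:R b2@6:L b1@8:L]
Beat 5 (R): throw ball3 h=2 -> lands@7:R; in-air after throw: [b2@6:L b3@7:R b1@8:L]
Beat 6 (L): throw ball2 h=3 -> lands@9:R; in-air after throw: [b3@7:R b1@8:L b2@9:R]
Beat 7 (R): throw ball3 h=6 -> lands@13:R; in-air after throw: [b1@8:L b2@9:R b3@13:R]
Ball 3: thrown@3 h=2 -> first land @5; rethrown@5 h=2 -> second land @7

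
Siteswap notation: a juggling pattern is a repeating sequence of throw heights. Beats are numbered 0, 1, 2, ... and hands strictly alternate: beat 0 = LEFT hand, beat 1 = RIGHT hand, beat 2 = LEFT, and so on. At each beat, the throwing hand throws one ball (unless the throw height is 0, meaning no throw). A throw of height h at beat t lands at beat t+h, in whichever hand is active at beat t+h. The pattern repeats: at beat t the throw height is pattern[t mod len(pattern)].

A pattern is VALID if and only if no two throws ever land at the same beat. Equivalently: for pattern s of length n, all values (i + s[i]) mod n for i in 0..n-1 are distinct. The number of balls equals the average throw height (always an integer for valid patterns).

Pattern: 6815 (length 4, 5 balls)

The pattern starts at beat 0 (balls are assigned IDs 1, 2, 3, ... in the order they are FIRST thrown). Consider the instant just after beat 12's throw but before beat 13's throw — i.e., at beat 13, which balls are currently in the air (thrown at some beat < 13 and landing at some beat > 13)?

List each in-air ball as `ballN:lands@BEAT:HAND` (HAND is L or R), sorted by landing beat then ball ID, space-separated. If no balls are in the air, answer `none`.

Answer: ball3:lands@14:L ball4:lands@16:L ball2:lands@17:R ball1:lands@18:L

Derivation:
Beat 0 (L): throw ball1 h=6 -> lands@6:L; in-air after throw: [b1@6:L]
Beat 1 (R): throw ball2 h=8 -> lands@9:R; in-air after throw: [b1@6:L b2@9:R]
Beat 2 (L): throw ball3 h=1 -> lands@3:R; in-air after throw: [b3@3:R b1@6:L b2@9:R]
Beat 3 (R): throw ball3 h=5 -> lands@8:L; in-air after throw: [b1@6:L b3@8:L b2@9:R]
Beat 4 (L): throw ball4 h=6 -> lands@10:L; in-air after throw: [b1@6:L b3@8:L b2@9:R b4@10:L]
Beat 5 (R): throw ball5 h=8 -> lands@13:R; in-air after throw: [b1@6:L b3@8:L b2@9:R b4@10:L b5@13:R]
Beat 6 (L): throw ball1 h=1 -> lands@7:R; in-air after throw: [b1@7:R b3@8:L b2@9:R b4@10:L b5@13:R]
Beat 7 (R): throw ball1 h=5 -> lands@12:L; in-air after throw: [b3@8:L b2@9:R b4@10:L b1@12:L b5@13:R]
Beat 8 (L): throw ball3 h=6 -> lands@14:L; in-air after throw: [b2@9:R b4@10:L b1@12:L b5@13:R b3@14:L]
Beat 9 (R): throw ball2 h=8 -> lands@17:R; in-air after throw: [b4@10:L b1@12:L b5@13:R b3@14:L b2@17:R]
Beat 10 (L): throw ball4 h=1 -> lands@11:R; in-air after throw: [b4@11:R b1@12:L b5@13:R b3@14:L b2@17:R]
Beat 11 (R): throw ball4 h=5 -> lands@16:L; in-air after throw: [b1@12:L b5@13:R b3@14:L b4@16:L b2@17:R]
Beat 12 (L): throw ball1 h=6 -> lands@18:L; in-air after throw: [b5@13:R b3@14:L b4@16:L b2@17:R b1@18:L]
Beat 13 (R): throw ball5 h=8 -> lands@21:R; in-air after throw: [b3@14:L b4@16:L b2@17:R b1@18:L b5@21:R]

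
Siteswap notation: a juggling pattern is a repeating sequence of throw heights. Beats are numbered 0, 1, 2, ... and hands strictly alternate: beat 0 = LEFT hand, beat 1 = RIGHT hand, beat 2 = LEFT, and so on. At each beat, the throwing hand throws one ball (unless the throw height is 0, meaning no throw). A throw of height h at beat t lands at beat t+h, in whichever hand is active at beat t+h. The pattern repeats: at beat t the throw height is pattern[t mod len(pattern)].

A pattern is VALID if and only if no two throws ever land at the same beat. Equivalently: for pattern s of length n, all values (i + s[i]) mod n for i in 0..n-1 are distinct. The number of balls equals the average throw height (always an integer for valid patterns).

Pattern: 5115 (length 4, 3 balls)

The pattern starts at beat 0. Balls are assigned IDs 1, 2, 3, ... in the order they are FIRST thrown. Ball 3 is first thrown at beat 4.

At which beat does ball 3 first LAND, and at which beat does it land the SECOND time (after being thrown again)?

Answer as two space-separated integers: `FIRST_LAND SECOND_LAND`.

Beat 0 (L): throw ball1 h=5 -> lands@5:R; in-air after throw: [b1@5:R]
Beat 1 (R): throw ball2 h=1 -> lands@2:L; in-air after throw: [b2@2:L b1@5:R]
Beat 2 (L): throw ball2 h=1 -> lands@3:R; in-air after throw: [b2@3:R b1@5:R]
Beat 3 (R): throw ball2 h=5 -> lands@8:L; in-air after throw: [b1@5:R b2@8:L]
Beat 4 (L): throw ball3 h=5 -> lands@9:R; in-air after throw: [b1@5:R b2@8:L b3@9:R]
Beat 5 (R): throw ball1 h=1 -> lands@6:L; in-air after throw: [b1@6:L b2@8:L b3@9:R]
Beat 6 (L): throw ball1 h=1 -> lands@7:R; in-air after throw: [b1@7:R b2@8:L b3@9:R]
Beat 7 (R): throw ball1 h=5 -> lands@12:L; in-air after throw: [b2@8:L b3@9:R b1@12:L]
Beat 8 (L): throw ball2 h=5 -> lands@13:R; in-air after throw: [b3@9:R b1@12:L b2@13:R]
Beat 9 (R): throw ball3 h=1 -> lands@10:L; in-air after throw: [b3@10:L b1@12:L b2@13:R]
Beat 10 (L): throw ball3 h=1 -> lands@11:R; in-air after throw: [b3@11:R b1@12:L b2@13:R]
Ball 3: thrown@4 h=5 -> first land @9; rethrown@9 h=1 -> second land @10

Answer: 9 10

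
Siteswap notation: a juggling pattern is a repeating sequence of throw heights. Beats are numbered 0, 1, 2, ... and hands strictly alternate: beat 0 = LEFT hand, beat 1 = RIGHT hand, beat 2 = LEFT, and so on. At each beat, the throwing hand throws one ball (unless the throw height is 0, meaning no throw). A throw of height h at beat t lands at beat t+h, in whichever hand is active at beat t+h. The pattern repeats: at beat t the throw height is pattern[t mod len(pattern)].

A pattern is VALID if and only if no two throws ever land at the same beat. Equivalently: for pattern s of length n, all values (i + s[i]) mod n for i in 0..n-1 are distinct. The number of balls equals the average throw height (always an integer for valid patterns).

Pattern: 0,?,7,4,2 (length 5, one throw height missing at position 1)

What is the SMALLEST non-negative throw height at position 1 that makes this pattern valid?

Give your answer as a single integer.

i=0: (0 + 0) mod 5 = 0
i=1: s[i]=? (unknown)
i=2: (2 + 7) mod 5 = 4
i=3: (3 + 4) mod 5 = 2
i=4: (4 + 2) mod 5 = 1
Known residues: [0, 1, 2, 4]; need a permutation of 0..4, so missing residue r = 3
Need (1 + s) mod 5 = 3; smallest s = (3 - 1) mod 5 = 2

Answer: 2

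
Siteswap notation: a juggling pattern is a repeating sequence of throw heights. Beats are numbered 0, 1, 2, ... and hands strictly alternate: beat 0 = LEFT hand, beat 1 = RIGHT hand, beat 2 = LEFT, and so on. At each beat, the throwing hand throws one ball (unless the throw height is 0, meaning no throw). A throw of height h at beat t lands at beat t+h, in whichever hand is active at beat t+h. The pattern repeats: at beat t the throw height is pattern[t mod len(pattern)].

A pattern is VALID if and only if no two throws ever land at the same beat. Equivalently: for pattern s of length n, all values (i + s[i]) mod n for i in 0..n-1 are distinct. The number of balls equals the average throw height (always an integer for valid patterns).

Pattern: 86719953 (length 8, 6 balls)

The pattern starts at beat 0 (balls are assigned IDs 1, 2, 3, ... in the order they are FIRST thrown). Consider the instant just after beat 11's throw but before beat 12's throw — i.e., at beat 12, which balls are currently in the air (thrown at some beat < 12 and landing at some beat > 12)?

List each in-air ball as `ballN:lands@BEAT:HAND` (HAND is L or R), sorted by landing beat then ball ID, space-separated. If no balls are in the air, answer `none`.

Beat 0 (L): throw ball1 h=8 -> lands@8:L; in-air after throw: [b1@8:L]
Beat 1 (R): throw ball2 h=6 -> lands@7:R; in-air after throw: [b2@7:R b1@8:L]
Beat 2 (L): throw ball3 h=7 -> lands@9:R; in-air after throw: [b2@7:R b1@8:L b3@9:R]
Beat 3 (R): throw ball4 h=1 -> lands@4:L; in-air after throw: [b4@4:L b2@7:R b1@8:L b3@9:R]
Beat 4 (L): throw ball4 h=9 -> lands@13:R; in-air after throw: [b2@7:R b1@8:L b3@9:R b4@13:R]
Beat 5 (R): throw ball5 h=9 -> lands@14:L; in-air after throw: [b2@7:R b1@8:L b3@9:R b4@13:R b5@14:L]
Beat 6 (L): throw ball6 h=5 -> lands@11:R; in-air after throw: [b2@7:R b1@8:L b3@9:R b6@11:R b4@13:R b5@14:L]
Beat 7 (R): throw ball2 h=3 -> lands@10:L; in-air after throw: [b1@8:L b3@9:R b2@10:L b6@11:R b4@13:R b5@14:L]
Beat 8 (L): throw ball1 h=8 -> lands@16:L; in-air after throw: [b3@9:R b2@10:L b6@11:R b4@13:R b5@14:L b1@16:L]
Beat 9 (R): throw ball3 h=6 -> lands@15:R; in-air after throw: [b2@10:L b6@11:R b4@13:R b5@14:L b3@15:R b1@16:L]
Beat 10 (L): throw ball2 h=7 -> lands@17:R; in-air after throw: [b6@11:R b4@13:R b5@14:L b3@15:R b1@16:L b2@17:R]
Beat 11 (R): throw ball6 h=1 -> lands@12:L; in-air after throw: [b6@12:L b4@13:R b5@14:L b3@15:R b1@16:L b2@17:R]
Beat 12 (L): throw ball6 h=9 -> lands@21:R; in-air after throw: [b4@13:R b5@14:L b3@15:R b1@16:L b2@17:R b6@21:R]

Answer: ball4:lands@13:R ball5:lands@14:L ball3:lands@15:R ball1:lands@16:L ball2:lands@17:R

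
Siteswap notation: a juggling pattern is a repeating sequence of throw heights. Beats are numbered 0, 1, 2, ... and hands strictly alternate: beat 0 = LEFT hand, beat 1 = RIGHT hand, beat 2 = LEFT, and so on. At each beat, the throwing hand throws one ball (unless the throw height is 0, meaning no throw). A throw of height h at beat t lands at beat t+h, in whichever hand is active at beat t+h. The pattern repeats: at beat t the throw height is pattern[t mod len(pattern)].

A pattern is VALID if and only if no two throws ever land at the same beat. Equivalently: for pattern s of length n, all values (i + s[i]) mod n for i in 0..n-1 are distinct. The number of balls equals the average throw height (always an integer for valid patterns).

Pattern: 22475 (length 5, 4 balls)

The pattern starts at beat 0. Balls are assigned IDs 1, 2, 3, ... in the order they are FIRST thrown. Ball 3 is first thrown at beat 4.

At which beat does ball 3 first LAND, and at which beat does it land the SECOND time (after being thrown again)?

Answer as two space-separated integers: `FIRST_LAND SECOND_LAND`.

Answer: 9 14

Derivation:
Beat 0 (L): throw ball1 h=2 -> lands@2:L; in-air after throw: [b1@2:L]
Beat 1 (R): throw ball2 h=2 -> lands@3:R; in-air after throw: [b1@2:L b2@3:R]
Beat 2 (L): throw ball1 h=4 -> lands@6:L; in-air after throw: [b2@3:R b1@6:L]
Beat 3 (R): throw ball2 h=7 -> lands@10:L; in-air after throw: [b1@6:L b2@10:L]
Beat 4 (L): throw ball3 h=5 -> lands@9:R; in-air after throw: [b1@6:L b3@9:R b2@10:L]
Beat 5 (R): throw ball4 h=2 -> lands@7:R; in-air after throw: [b1@6:L b4@7:R b3@9:R b2@10:L]
Beat 6 (L): throw ball1 h=2 -> lands@8:L; in-air after throw: [b4@7:R b1@8:L b3@9:R b2@10:L]
Beat 7 (R): throw ball4 h=4 -> lands@11:R; in-air after throw: [b1@8:L b3@9:R b2@10:L b4@11:R]
Beat 8 (L): throw ball1 h=7 -> lands@15:R; in-air after throw: [b3@9:R b2@10:L b4@11:R b1@15:R]
Beat 9 (R): throw ball3 h=5 -> lands@14:L; in-air after throw: [b2@10:L b4@11:R b3@14:L b1@15:R]
Beat 10 (L): throw ball2 h=2 -> lands@12:L; in-air after throw: [b4@11:R b2@12:L b3@14:L b1@15:R]
Beat 11 (R): throw ball4 h=2 -> lands@13:R; in-air after throw: [b2@12:L b4@13:R b3@14:L b1@15:R]
Beat 12 (L): throw ball2 h=4 -> lands@16:L; in-air after throw: [b4@13:R b3@14:L b1@15:R b2@16:L]
Beat 13 (R): throw ball4 h=7 -> lands@20:L; in-air after throw: [b3@14:L b1@15:R b2@16:L b4@20:L]
Beat 14 (L): throw ball3 h=5 -> lands@19:R; in-air after throw: [b1@15:R b2@16:L b3@19:R b4@20:L]
Ball 3: thrown@4 h=5 -> first land @9; rethrown@9 h=5 -> second land @14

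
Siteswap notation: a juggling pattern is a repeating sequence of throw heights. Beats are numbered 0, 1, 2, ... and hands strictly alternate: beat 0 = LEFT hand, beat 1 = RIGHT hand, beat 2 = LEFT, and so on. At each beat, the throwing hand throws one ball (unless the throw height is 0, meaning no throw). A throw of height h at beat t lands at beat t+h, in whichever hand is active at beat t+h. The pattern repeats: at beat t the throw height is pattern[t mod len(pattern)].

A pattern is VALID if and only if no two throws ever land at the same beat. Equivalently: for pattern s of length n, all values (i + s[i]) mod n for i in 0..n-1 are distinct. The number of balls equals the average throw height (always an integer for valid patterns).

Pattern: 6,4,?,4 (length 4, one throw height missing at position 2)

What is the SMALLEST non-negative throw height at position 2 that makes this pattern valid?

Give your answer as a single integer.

i=0: (0 + 6) mod 4 = 2
i=1: (1 + 4) mod 4 = 1
i=2: s[i]=? (unknown)
i=3: (3 + 4) mod 4 = 3
Known residues: [1, 2, 3]; need a permutation of 0..3, so missing residue r = 0
Need (2 + s) mod 4 = 0; smallest s = (0 - 2) mod 4 = 2

Answer: 2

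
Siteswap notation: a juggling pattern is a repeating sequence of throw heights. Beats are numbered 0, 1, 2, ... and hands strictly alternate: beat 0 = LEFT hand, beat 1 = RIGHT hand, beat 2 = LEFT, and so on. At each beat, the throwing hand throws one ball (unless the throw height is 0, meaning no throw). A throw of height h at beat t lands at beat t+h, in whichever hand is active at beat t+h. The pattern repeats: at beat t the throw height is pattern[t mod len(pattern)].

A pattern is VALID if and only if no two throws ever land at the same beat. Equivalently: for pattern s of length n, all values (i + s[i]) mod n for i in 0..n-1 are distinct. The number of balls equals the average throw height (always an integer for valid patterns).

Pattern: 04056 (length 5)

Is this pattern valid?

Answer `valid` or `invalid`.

Answer: invalid

Derivation:
i=0: (i + s[i]) mod n = (0 + 0) mod 5 = 0
i=1: (i + s[i]) mod n = (1 + 4) mod 5 = 0
i=2: (i + s[i]) mod n = (2 + 0) mod 5 = 2
i=3: (i + s[i]) mod n = (3 + 5) mod 5 = 3
i=4: (i + s[i]) mod n = (4 + 6) mod 5 = 0
Residues: [0, 0, 2, 3, 0], distinct: False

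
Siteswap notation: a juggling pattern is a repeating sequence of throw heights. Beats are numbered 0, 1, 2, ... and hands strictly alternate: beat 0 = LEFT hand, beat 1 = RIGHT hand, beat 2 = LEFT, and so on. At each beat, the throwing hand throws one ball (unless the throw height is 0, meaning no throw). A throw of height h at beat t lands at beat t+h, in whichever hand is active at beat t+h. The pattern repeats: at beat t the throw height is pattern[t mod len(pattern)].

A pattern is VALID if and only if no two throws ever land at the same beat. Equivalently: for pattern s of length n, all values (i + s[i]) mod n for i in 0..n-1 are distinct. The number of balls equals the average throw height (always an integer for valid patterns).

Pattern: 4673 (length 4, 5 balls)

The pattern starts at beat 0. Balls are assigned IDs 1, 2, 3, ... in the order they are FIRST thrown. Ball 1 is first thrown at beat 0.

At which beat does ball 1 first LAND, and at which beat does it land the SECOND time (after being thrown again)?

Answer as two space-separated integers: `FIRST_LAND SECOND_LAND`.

Beat 0 (L): throw ball1 h=4 -> lands@4:L; in-air after throw: [b1@4:L]
Beat 1 (R): throw ball2 h=6 -> lands@7:R; in-air after throw: [b1@4:L b2@7:R]
Beat 2 (L): throw ball3 h=7 -> lands@9:R; in-air after throw: [b1@4:L b2@7:R b3@9:R]
Beat 3 (R): throw ball4 h=3 -> lands@6:L; in-air after throw: [b1@4:L b4@6:L b2@7:R b3@9:R]
Beat 4 (L): throw ball1 h=4 -> lands@8:L; in-air after throw: [b4@6:L b2@7:R b1@8:L b3@9:R]
Beat 5 (R): throw ball5 h=6 -> lands@11:R; in-air after throw: [b4@6:L b2@7:R b1@8:L b3@9:R b5@11:R]
Beat 6 (L): throw ball4 h=7 -> lands@13:R; in-air after throw: [b2@7:R b1@8:L b3@9:R b5@11:R b4@13:R]
Beat 7 (R): throw ball2 h=3 -> lands@10:L; in-air after throw: [b1@8:L b3@9:R b2@10:L b5@11:R b4@13:R]
Beat 8 (L): throw ball1 h=4 -> lands@12:L; in-air after throw: [b3@9:R b2@10:L b5@11:R b1@12:L b4@13:R]
Ball 1: thrown@0 h=4 -> first land @4; rethrown@4 h=4 -> second land @8

Answer: 4 8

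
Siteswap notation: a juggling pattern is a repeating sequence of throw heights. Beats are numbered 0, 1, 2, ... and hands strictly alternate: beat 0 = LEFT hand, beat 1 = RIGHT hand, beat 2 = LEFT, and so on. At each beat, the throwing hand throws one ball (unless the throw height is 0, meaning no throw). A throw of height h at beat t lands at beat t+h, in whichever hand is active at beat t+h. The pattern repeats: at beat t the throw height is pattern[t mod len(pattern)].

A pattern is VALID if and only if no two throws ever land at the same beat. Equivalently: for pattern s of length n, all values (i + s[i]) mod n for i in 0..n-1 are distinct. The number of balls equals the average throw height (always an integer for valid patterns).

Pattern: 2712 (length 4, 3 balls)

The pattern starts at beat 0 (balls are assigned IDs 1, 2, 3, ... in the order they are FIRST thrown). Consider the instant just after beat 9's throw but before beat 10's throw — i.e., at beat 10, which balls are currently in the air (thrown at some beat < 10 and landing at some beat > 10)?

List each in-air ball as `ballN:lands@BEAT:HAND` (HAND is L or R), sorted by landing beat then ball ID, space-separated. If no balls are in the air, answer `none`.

Beat 0 (L): throw ball1 h=2 -> lands@2:L; in-air after throw: [b1@2:L]
Beat 1 (R): throw ball2 h=7 -> lands@8:L; in-air after throw: [b1@2:L b2@8:L]
Beat 2 (L): throw ball1 h=1 -> lands@3:R; in-air after throw: [b1@3:R b2@8:L]
Beat 3 (R): throw ball1 h=2 -> lands@5:R; in-air after throw: [b1@5:R b2@8:L]
Beat 4 (L): throw ball3 h=2 -> lands@6:L; in-air after throw: [b1@5:R b3@6:L b2@8:L]
Beat 5 (R): throw ball1 h=7 -> lands@12:L; in-air after throw: [b3@6:L b2@8:L b1@12:L]
Beat 6 (L): throw ball3 h=1 -> lands@7:R; in-air after throw: [b3@7:R b2@8:L b1@12:L]
Beat 7 (R): throw ball3 h=2 -> lands@9:R; in-air after throw: [b2@8:L b3@9:R b1@12:L]
Beat 8 (L): throw ball2 h=2 -> lands@10:L; in-air after throw: [b3@9:R b2@10:L b1@12:L]
Beat 9 (R): throw ball3 h=7 -> lands@16:L; in-air after throw: [b2@10:L b1@12:L b3@16:L]
Beat 10 (L): throw ball2 h=1 -> lands@11:R; in-air after throw: [b2@11:R b1@12:L b3@16:L]

Answer: ball1:lands@12:L ball3:lands@16:L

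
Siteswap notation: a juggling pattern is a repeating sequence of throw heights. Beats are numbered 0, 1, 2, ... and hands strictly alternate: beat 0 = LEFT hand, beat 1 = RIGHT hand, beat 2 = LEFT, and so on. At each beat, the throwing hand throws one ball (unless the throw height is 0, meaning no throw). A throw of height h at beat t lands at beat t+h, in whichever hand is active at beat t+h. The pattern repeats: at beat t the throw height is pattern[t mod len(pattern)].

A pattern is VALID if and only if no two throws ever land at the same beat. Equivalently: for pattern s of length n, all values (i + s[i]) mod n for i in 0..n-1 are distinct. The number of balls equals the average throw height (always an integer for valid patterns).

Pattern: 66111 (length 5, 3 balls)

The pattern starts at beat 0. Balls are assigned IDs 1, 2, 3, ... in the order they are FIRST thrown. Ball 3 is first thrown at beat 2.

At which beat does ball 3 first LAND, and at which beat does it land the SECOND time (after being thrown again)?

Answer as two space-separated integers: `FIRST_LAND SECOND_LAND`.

Answer: 3 4

Derivation:
Beat 0 (L): throw ball1 h=6 -> lands@6:L; in-air after throw: [b1@6:L]
Beat 1 (R): throw ball2 h=6 -> lands@7:R; in-air after throw: [b1@6:L b2@7:R]
Beat 2 (L): throw ball3 h=1 -> lands@3:R; in-air after throw: [b3@3:R b1@6:L b2@7:R]
Beat 3 (R): throw ball3 h=1 -> lands@4:L; in-air after throw: [b3@4:L b1@6:L b2@7:R]
Beat 4 (L): throw ball3 h=1 -> lands@5:R; in-air after throw: [b3@5:R b1@6:L b2@7:R]
Ball 3: thrown@2 h=1 -> first land @3; rethrown@3 h=1 -> second land @4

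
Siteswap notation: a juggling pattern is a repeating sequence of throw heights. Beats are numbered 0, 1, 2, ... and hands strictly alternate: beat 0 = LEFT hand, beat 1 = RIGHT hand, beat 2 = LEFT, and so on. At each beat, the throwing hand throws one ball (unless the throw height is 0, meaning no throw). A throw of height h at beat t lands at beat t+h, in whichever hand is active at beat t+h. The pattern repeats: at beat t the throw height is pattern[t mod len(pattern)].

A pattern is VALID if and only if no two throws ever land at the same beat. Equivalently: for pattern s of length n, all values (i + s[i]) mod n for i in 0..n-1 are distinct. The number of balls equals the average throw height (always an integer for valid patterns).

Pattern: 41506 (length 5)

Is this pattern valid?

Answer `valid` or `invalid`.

i=0: (i + s[i]) mod n = (0 + 4) mod 5 = 4
i=1: (i + s[i]) mod n = (1 + 1) mod 5 = 2
i=2: (i + s[i]) mod n = (2 + 5) mod 5 = 2
i=3: (i + s[i]) mod n = (3 + 0) mod 5 = 3
i=4: (i + s[i]) mod n = (4 + 6) mod 5 = 0
Residues: [4, 2, 2, 3, 0], distinct: False

Answer: invalid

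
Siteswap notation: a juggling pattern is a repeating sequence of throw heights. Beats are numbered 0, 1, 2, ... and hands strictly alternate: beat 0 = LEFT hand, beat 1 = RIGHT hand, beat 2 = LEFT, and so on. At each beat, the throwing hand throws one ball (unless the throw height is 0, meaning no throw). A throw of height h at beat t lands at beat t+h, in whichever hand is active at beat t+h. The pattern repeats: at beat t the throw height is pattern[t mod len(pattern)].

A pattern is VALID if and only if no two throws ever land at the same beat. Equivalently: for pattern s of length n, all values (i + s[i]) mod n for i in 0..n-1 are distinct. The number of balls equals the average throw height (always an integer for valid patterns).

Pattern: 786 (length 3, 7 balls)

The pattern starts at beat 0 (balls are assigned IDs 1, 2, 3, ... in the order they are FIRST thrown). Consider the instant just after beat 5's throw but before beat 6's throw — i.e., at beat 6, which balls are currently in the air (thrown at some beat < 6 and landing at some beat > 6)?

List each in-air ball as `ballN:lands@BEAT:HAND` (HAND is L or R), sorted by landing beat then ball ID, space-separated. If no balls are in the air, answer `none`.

Beat 0 (L): throw ball1 h=7 -> lands@7:R; in-air after throw: [b1@7:R]
Beat 1 (R): throw ball2 h=8 -> lands@9:R; in-air after throw: [b1@7:R b2@9:R]
Beat 2 (L): throw ball3 h=6 -> lands@8:L; in-air after throw: [b1@7:R b3@8:L b2@9:R]
Beat 3 (R): throw ball4 h=7 -> lands@10:L; in-air after throw: [b1@7:R b3@8:L b2@9:R b4@10:L]
Beat 4 (L): throw ball5 h=8 -> lands@12:L; in-air after throw: [b1@7:R b3@8:L b2@9:R b4@10:L b5@12:L]
Beat 5 (R): throw ball6 h=6 -> lands@11:R; in-air after throw: [b1@7:R b3@8:L b2@9:R b4@10:L b6@11:R b5@12:L]
Beat 6 (L): throw ball7 h=7 -> lands@13:R; in-air after throw: [b1@7:R b3@8:L b2@9:R b4@10:L b6@11:R b5@12:L b7@13:R]

Answer: ball1:lands@7:R ball3:lands@8:L ball2:lands@9:R ball4:lands@10:L ball6:lands@11:R ball5:lands@12:L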